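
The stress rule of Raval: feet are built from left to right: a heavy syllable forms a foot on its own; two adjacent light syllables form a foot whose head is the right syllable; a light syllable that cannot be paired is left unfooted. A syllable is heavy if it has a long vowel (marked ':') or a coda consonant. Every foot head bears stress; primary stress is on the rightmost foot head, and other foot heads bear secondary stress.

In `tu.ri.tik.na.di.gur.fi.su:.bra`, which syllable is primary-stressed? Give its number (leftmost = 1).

8

Weights: 1 tu L, 2 ri L, 3 tik H, 4 na L, 5 di L, 6 gur H, 7 fi L, 8 su: H, 9 bra L.
Parse left to right (heavy = foot alone; LL = one foot; stranded L unfooted): (tu.ˈri) (ˈtik) (na.ˈdi) (ˈgur) fi (ˈsu:) bra.
Foot heads: 2, 3, 5, 6, 8.
Primary stress on the rightmost head = syllable 8.
Primary stress: syllable 8 → tu.ri.tik.na.di.gur.fi.ˈsu:.bra.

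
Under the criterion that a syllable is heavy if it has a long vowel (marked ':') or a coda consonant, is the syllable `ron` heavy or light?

`ron`: short vowel, closed (coda /n/). Closed → heavy.

heavy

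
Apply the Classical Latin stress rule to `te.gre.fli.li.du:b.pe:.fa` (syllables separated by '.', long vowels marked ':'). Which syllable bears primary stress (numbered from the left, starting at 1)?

6

Classical Latin: stress the penult if heavy (long vowel or closed), else the antepenult.
Weights: 5 du:b H, 6 pe: H, 7 fa L.
The penult (syllable 6, pe:) is heavy, so it takes stress.
Stress on syllable 6: te.gre.fli.li.du:b.ˈpe:.fa.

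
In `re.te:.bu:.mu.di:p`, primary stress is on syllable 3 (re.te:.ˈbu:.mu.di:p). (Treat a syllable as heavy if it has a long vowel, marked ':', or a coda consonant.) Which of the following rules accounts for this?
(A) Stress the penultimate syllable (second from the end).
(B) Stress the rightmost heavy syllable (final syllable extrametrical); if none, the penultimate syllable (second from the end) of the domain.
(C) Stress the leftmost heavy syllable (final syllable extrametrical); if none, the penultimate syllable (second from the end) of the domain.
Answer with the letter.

B

Rule A → syllable 4 (observed: 3).
Rule B → syllable 3 ✓.
Rule C → syllable 2 (observed: 3).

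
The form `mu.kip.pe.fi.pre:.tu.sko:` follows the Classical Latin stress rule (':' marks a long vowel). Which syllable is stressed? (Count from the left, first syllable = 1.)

Classical Latin: stress the penult if heavy (long vowel or closed), else the antepenult.
Weights: 5 pre: H, 6 tu L, 7 sko: H.
The penult (syllable 6, tu) is light, so stress falls on the antepenult (syllable 5, pre:).
Stress on syllable 5: mu.kip.pe.fi.ˈpre:.tu.sko:.

5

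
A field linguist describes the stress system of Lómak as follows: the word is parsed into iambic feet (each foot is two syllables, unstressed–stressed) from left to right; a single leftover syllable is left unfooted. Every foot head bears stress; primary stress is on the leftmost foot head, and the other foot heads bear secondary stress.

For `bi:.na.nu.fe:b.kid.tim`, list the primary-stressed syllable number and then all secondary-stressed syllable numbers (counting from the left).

primary 2, secondary 4, 6

Parse left to right into iambic (σˈσ) feet: (bi:.ˈna) (nu.ˈfe:b) (kid.ˈtim).
Foot heads (stressed positions): 2, 4, 6.
End Rule Leftmost: primary stress on the leftmost head = syllable 2.
Secondary stress on 4, 6: bi:.ˈna.nu.ˌfe:b.kid.ˌtim.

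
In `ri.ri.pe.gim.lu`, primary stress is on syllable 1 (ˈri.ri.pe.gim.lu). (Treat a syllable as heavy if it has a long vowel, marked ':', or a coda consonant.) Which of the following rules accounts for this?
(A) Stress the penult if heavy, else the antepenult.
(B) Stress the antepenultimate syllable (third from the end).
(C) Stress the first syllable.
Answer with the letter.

Rule A → syllable 4 (observed: 1).
Rule B → syllable 3 (observed: 1).
Rule C → syllable 1 ✓.

C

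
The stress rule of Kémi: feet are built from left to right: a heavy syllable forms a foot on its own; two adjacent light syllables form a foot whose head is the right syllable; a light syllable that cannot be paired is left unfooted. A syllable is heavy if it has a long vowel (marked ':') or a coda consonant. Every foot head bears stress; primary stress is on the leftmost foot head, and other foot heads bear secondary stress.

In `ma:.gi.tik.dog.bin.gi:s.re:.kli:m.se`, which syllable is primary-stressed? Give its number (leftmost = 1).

Weights: 1 ma: H, 2 gi L, 3 tik H, 4 dog H, 5 bin H, 6 gi:s H, 7 re: H, 8 kli:m H, 9 se L.
Parse left to right (heavy = foot alone; LL = one foot; stranded L unfooted): (ˈma:) gi (ˈtik) (ˈdog) (ˈbin) (ˈgi:s) (ˈre:) (ˈkli:m) se.
Foot heads: 1, 3, 4, 5, 6, 7, 8.
Primary stress on the leftmost head = syllable 1.
Primary stress: syllable 1 → ˈma:.gi.tik.dog.bin.gi:s.re:.kli:m.se.

1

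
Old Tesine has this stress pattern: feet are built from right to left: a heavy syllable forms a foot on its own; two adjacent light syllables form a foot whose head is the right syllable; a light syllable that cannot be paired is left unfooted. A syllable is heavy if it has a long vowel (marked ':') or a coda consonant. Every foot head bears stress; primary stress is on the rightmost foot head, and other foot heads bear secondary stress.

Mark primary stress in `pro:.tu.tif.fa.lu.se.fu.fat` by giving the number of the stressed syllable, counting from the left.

Weights: 1 pro: H, 2 tu L, 3 tif H, 4 fa L, 5 lu L, 6 se L, 7 fu L, 8 fat H.
Parse right to left (heavy = foot alone; LL = one foot; stranded L unfooted): (ˈpro:) tu (ˈtif) (fa.ˈlu) (se.ˈfu) (ˈfat).
Foot heads: 1, 3, 5, 7, 8.
Primary stress on the rightmost head = syllable 8.
Primary stress: syllable 8 → pro:.tu.tif.fa.lu.se.fu.ˈfat.

8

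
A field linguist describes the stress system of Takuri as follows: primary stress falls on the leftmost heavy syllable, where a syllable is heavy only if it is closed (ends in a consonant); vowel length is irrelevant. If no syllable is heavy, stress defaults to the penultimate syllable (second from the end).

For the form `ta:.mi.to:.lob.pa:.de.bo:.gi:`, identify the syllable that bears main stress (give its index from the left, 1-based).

Weights: 1 ta: L, 2 mi L, 3 to: L, 4 lob H, 5 pa: L, 6 de L, 7 bo: L, 8 gi: L.
Heavy syllables in the domain: 4. The leftmost is syllable 4 (lob).
Primary stress: syllable 4 → ta:.mi.to:.ˈlob.pa:.de.bo:.gi:.

4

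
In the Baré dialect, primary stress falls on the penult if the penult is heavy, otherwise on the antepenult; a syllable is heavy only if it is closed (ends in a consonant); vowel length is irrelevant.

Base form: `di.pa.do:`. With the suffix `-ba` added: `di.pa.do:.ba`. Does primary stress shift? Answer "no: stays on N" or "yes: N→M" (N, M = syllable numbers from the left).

Base `di.pa.do:` (3 syllables):
  Weights: 1 di L, 2 pa L, 3 do: L.
  The penult (syllable 2, pa) is light, so stress falls on the antepenult (syllable 1, di).
  → primary stress on syllable 1.
Suffixed `di.pa.do:.ba` (4 syllables):
  Weights: 2 pa L, 3 do: L, 4 ba L.
  The penult (syllable 3, do:) is light, so stress falls on the antepenult (syllable 2, pa).
  → primary stress on syllable 2.

yes: 1→2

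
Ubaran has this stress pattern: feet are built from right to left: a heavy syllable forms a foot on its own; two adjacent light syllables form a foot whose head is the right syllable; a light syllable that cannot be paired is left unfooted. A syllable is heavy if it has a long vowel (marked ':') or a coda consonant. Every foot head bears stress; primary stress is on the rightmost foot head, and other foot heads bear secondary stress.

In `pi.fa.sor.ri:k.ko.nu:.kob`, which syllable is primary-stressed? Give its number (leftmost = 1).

7

Weights: 1 pi L, 2 fa L, 3 sor H, 4 ri:k H, 5 ko L, 6 nu: H, 7 kob H.
Parse right to left (heavy = foot alone; LL = one foot; stranded L unfooted): (pi.ˈfa) (ˈsor) (ˈri:k) ko (ˈnu:) (ˈkob).
Foot heads: 2, 3, 4, 6, 7.
Primary stress on the rightmost head = syllable 7.
Primary stress: syllable 7 → pi.fa.sor.ri:k.ko.nu:.ˈkob.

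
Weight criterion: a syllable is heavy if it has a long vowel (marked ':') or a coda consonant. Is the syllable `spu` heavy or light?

`spu`: short vowel, open (no coda). Short vowel, open → light.

light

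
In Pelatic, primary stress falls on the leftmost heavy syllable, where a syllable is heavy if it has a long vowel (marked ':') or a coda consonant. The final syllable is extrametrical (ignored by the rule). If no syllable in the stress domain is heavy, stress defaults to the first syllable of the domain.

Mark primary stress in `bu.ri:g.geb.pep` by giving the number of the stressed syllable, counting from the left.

The final syllable (4, pep) is extrametrical; the stress domain is syllables 1–3.
Weights: 1 bu L, 2 ri:g H, 3 geb H.
Heavy syllables in the domain: 2, 3. The leftmost is syllable 2 (ri:g).
Primary stress: syllable 2 → bu.ˈri:g.geb.pep.

2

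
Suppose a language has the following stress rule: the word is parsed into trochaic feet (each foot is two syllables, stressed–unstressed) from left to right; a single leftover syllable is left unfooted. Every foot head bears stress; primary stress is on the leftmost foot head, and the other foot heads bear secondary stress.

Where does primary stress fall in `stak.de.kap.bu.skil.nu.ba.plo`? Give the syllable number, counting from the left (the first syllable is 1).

1

Parse left to right into trochaic (ˈσσ) feet: (ˈstak.de) (ˈkap.bu) (ˈskil.nu) (ˈba.plo).
Foot heads (stressed positions): 1, 3, 5, 7.
End Rule Leftmost: primary stress on the leftmost head = syllable 1.
Primary stress: syllable 1 → ˈstak.de.kap.bu.skil.nu.ba.plo.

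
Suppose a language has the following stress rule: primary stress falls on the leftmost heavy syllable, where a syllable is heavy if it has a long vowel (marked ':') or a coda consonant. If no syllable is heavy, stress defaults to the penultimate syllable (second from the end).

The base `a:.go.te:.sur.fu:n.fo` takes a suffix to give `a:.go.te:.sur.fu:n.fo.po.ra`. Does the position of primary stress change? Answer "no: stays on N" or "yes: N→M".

Base `a:.go.te:.sur.fu:n.fo` (6 syllables):
  Weights: 1 a: H, 2 go L, 3 te: H, 4 sur H, 5 fu:n H, 6 fo L.
  Heavy syllables in the domain: 1, 3, 4, 5. The leftmost is syllable 1 (a:).
  → primary stress on syllable 1.
Suffixed `a:.go.te:.sur.fu:n.fo.po.ra` (8 syllables):
  Weights: 1 a: H, 2 go L, 3 te: H, 4 sur H, 5 fu:n H, 6 fo L, 7 po L, 8 ra L.
  Heavy syllables in the domain: 1, 3, 4, 5. The leftmost is syllable 1 (a:).
  → primary stress on syllable 1.

no: stays on 1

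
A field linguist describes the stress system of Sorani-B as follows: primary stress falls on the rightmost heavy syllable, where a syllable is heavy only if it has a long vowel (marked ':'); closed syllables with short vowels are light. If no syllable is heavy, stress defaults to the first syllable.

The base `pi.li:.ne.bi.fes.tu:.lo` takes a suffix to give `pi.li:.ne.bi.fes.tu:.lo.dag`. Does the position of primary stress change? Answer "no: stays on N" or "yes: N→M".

Base `pi.li:.ne.bi.fes.tu:.lo` (7 syllables):
  Weights: 1 pi L, 2 li: H, 3 ne L, 4 bi L, 5 fes L, 6 tu: H, 7 lo L.
  Heavy syllables in the domain: 2, 6. The rightmost is syllable 6 (tu:).
  → primary stress on syllable 6.
Suffixed `pi.li:.ne.bi.fes.tu:.lo.dag` (8 syllables):
  Weights: 1 pi L, 2 li: H, 3 ne L, 4 bi L, 5 fes L, 6 tu: H, 7 lo L, 8 dag L.
  Heavy syllables in the domain: 2, 6. The rightmost is syllable 6 (tu:).
  → primary stress on syllable 6.

no: stays on 6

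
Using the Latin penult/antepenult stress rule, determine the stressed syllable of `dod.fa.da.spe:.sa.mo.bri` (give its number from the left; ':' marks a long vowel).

5

Classical Latin: stress the penult if heavy (long vowel or closed), else the antepenult.
Weights: 5 sa L, 6 mo L, 7 bri L.
The penult (syllable 6, mo) is light, so stress falls on the antepenult (syllable 5, sa).
Stress on syllable 5: dod.fa.da.spe:.ˈsa.mo.bri.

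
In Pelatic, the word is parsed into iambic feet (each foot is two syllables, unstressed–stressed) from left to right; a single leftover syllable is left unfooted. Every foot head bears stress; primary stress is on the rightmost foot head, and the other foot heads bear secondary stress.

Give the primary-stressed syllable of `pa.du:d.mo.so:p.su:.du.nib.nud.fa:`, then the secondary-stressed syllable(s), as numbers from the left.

primary 8, secondary 2, 4, 6

Parse left to right into iambic (σˈσ) feet: (pa.ˈdu:d) (mo.ˈso:p) (su:.ˈdu) (nib.ˈnud) fa:. Syllable 9 is left unfooted.
Foot heads (stressed positions): 2, 4, 6, 8.
End Rule Rightmost: primary stress on the rightmost head = syllable 8.
Secondary stress on 2, 4, 6: pa.ˌdu:d.mo.ˌso:p.su:.ˌdu.nib.ˈnud.fa:.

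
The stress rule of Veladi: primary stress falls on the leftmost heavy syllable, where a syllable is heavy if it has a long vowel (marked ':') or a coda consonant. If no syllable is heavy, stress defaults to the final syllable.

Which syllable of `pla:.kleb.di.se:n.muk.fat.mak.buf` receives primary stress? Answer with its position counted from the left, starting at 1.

Weights: 1 pla: H, 2 kleb H, 3 di L, 4 se:n H, 5 muk H, 6 fat H, 7 mak H, 8 buf H.
Heavy syllables in the domain: 1, 2, 4, 5, 6, 7, 8. The leftmost is syllable 1 (pla:).
Primary stress: syllable 1 → ˈpla:.kleb.di.se:n.muk.fat.mak.buf.

1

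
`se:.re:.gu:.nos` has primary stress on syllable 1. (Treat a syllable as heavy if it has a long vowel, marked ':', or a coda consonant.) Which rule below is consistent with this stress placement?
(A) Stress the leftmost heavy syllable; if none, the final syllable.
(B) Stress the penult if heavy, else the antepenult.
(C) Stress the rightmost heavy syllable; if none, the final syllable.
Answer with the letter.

Rule A → syllable 1 ✓.
Rule B → syllable 3 (observed: 1).
Rule C → syllable 4 (observed: 1).

A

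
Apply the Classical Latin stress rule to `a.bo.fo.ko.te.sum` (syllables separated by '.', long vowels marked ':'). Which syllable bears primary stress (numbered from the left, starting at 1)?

Classical Latin: stress the penult if heavy (long vowel or closed), else the antepenult.
Weights: 4 ko L, 5 te L, 6 sum H.
The penult (syllable 5, te) is light, so stress falls on the antepenult (syllable 4, ko).
Stress on syllable 4: a.bo.fo.ˈko.te.sum.

4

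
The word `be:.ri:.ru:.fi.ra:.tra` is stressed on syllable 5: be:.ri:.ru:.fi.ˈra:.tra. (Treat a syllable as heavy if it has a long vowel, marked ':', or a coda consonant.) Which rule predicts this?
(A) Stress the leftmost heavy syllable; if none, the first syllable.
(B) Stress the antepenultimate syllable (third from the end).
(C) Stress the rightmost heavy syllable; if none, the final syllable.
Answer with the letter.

C

Rule A → syllable 1 (observed: 5).
Rule B → syllable 4 (observed: 5).
Rule C → syllable 5 ✓.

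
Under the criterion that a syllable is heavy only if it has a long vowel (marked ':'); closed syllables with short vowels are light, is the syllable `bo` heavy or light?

`bo`: short vowel, open (no coda). Short vowel → light.

light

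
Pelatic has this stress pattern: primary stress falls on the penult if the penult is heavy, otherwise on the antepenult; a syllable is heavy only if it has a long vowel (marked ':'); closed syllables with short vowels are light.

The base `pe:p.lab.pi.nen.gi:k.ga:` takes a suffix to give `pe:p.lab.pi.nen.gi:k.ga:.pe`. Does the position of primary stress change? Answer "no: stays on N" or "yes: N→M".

yes: 5→6

Base `pe:p.lab.pi.nen.gi:k.ga:` (6 syllables):
  Weights: 4 nen L, 5 gi:k H, 6 ga: H.
  The penult (syllable 5, gi:k) is heavy, so it takes stress.
  → primary stress on syllable 5.
Suffixed `pe:p.lab.pi.nen.gi:k.ga:.pe` (7 syllables):
  Weights: 5 gi:k H, 6 ga: H, 7 pe L.
  The penult (syllable 6, ga:) is heavy, so it takes stress.
  → primary stress on syllable 6.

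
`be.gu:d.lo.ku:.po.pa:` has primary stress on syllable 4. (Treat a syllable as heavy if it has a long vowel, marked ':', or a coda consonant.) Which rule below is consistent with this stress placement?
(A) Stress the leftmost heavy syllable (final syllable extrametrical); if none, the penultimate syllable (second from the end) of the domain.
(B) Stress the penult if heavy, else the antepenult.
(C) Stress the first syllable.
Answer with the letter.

B

Rule A → syllable 2 (observed: 4).
Rule B → syllable 4 ✓.
Rule C → syllable 1 (observed: 4).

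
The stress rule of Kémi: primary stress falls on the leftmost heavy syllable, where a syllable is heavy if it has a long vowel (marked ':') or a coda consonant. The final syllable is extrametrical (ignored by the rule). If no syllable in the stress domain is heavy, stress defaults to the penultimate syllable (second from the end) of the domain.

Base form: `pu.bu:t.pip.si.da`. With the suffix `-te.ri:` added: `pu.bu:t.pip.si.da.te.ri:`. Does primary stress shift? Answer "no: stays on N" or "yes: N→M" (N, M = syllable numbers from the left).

no: stays on 2

Base `pu.bu:t.pip.si.da` (5 syllables):
  The final syllable (5, da) is extrametrical; the stress domain is syllables 1–4.
  Weights: 1 pu L, 2 bu:t H, 3 pip H, 4 si L.
  Heavy syllables in the domain: 2, 3. The leftmost is syllable 2 (bu:t).
  → primary stress on syllable 2.
Suffixed `pu.bu:t.pip.si.da.te.ri:` (7 syllables):
  The final syllable (7, ri:) is extrametrical; the stress domain is syllables 1–6.
  Weights: 1 pu L, 2 bu:t H, 3 pip H, 4 si L, 5 da L, 6 te L.
  Heavy syllables in the domain: 2, 3. The leftmost is syllable 2 (bu:t).
  → primary stress on syllable 2.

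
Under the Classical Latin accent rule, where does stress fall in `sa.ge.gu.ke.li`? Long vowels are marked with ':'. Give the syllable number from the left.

Classical Latin: stress the penult if heavy (long vowel or closed), else the antepenult.
Weights: 3 gu L, 4 ke L, 5 li L.
The penult (syllable 4, ke) is light, so stress falls on the antepenult (syllable 3, gu).
Stress on syllable 3: sa.ge.ˈgu.ke.li.

3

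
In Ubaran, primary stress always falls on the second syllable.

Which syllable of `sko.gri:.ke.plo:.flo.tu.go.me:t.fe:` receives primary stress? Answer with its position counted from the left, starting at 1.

2

The word has 9 syllables; the second syllable is syllable 2 (gri:).
Primary stress: syllable 2 → sko.ˈgri:.ke.plo:.flo.tu.go.me:t.fe:.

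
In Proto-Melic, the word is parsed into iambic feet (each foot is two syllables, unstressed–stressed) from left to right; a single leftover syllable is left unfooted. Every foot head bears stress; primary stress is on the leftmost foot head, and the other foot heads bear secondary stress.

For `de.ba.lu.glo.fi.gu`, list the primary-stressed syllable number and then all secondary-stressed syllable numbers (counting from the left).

Parse left to right into iambic (σˈσ) feet: (de.ˈba) (lu.ˈglo) (fi.ˈgu).
Foot heads (stressed positions): 2, 4, 6.
End Rule Leftmost: primary stress on the leftmost head = syllable 2.
Secondary stress on 4, 6: de.ˈba.lu.ˌglo.fi.ˌgu.

primary 2, secondary 4, 6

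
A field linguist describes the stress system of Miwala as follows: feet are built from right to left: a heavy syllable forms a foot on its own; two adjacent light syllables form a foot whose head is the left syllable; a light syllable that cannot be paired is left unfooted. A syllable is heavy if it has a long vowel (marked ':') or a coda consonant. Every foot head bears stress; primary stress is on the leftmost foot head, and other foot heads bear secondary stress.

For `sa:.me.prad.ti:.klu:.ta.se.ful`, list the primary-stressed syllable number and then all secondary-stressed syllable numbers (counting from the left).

primary 1, secondary 3, 4, 5, 6, 8

Weights: 1 sa: H, 2 me L, 3 prad H, 4 ti: H, 5 klu: H, 6 ta L, 7 se L, 8 ful H.
Parse right to left (heavy = foot alone; LL = one foot; stranded L unfooted): (ˈsa:) me (ˈprad) (ˈti:) (ˈklu:) (ˈta.se) (ˈful).
Foot heads: 1, 3, 4, 5, 6, 8.
Primary stress on the leftmost head = syllable 1.
Secondary stress on 3, 4, 5, 6, 8: ˈsa:.me.ˌprad.ˌti:.ˌklu:.ˌta.se.ˌful.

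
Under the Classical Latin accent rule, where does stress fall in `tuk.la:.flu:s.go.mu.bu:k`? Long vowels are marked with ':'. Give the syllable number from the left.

Classical Latin: stress the penult if heavy (long vowel or closed), else the antepenult.
Weights: 4 go L, 5 mu L, 6 bu:k H.
The penult (syllable 5, mu) is light, so stress falls on the antepenult (syllable 4, go).
Stress on syllable 4: tuk.la:.flu:s.ˈgo.mu.bu:k.

4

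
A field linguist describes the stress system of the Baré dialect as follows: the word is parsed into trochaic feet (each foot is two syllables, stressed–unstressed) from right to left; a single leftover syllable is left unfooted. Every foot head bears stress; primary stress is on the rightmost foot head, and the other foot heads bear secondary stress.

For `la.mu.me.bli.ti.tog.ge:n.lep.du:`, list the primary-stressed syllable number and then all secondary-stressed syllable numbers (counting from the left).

Parse right to left into trochaic (ˈσσ) feet: la (ˈmu.me) (ˈbli.ti) (ˈtog.ge:n) (ˈlep.du:). Syllable 1 is left unfooted.
Foot heads (stressed positions): 2, 4, 6, 8.
End Rule Rightmost: primary stress on the rightmost head = syllable 8.
Secondary stress on 2, 4, 6: la.ˌmu.me.ˌbli.ti.ˌtog.ge:n.ˈlep.du:.

primary 8, secondary 2, 4, 6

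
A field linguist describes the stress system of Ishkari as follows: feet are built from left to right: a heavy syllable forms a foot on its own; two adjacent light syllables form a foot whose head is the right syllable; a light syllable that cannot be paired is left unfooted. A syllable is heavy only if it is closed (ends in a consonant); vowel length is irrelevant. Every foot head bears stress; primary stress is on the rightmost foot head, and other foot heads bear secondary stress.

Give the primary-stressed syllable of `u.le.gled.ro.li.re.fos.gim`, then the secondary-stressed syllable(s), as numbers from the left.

primary 8, secondary 2, 3, 5, 7

Weights: 1 u L, 2 le L, 3 gled H, 4 ro L, 5 li L, 6 re L, 7 fos H, 8 gim H.
Parse left to right (heavy = foot alone; LL = one foot; stranded L unfooted): (u.ˈle) (ˈgled) (ro.ˈli) re (ˈfos) (ˈgim).
Foot heads: 2, 3, 5, 7, 8.
Primary stress on the rightmost head = syllable 8.
Secondary stress on 2, 3, 5, 7: u.ˌle.ˌgled.ro.ˌli.re.ˌfos.ˈgim.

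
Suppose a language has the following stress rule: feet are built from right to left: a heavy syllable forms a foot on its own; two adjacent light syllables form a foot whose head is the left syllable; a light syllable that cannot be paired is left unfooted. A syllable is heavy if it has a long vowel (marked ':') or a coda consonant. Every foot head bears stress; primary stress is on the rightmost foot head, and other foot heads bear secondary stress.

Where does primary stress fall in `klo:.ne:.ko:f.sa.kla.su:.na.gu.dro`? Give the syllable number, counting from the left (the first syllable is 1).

Weights: 1 klo: H, 2 ne: H, 3 ko:f H, 4 sa L, 5 kla L, 6 su: H, 7 na L, 8 gu L, 9 dro L.
Parse right to left (heavy = foot alone; LL = one foot; stranded L unfooted): (ˈklo:) (ˈne:) (ˈko:f) (ˈsa.kla) (ˈsu:) na (ˈgu.dro).
Foot heads: 1, 2, 3, 4, 6, 8.
Primary stress on the rightmost head = syllable 8.
Primary stress: syllable 8 → klo:.ne:.ko:f.sa.kla.su:.na.ˈgu.dro.

8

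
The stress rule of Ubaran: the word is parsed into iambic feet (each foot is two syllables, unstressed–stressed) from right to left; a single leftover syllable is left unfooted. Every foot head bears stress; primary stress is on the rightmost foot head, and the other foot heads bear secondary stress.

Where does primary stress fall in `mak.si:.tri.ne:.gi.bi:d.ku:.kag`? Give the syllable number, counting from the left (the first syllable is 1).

Parse right to left into iambic (σˈσ) feet: (mak.ˈsi:) (tri.ˈne:) (gi.ˈbi:d) (ku:.ˈkag).
Foot heads (stressed positions): 2, 4, 6, 8.
End Rule Rightmost: primary stress on the rightmost head = syllable 8.
Primary stress: syllable 8 → mak.si:.tri.ne:.gi.bi:d.ku:.ˈkag.

8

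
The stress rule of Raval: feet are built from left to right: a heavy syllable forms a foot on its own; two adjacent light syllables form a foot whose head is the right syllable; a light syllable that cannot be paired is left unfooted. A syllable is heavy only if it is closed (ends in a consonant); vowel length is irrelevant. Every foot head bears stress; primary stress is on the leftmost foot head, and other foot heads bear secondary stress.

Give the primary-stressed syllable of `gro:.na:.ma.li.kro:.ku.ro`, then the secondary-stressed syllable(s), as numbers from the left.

primary 2, secondary 4, 6

Weights: 1 gro: L, 2 na: L, 3 ma L, 4 li L, 5 kro: L, 6 ku L, 7 ro L.
Parse left to right (heavy = foot alone; LL = one foot; stranded L unfooted): (gro:.ˈna:) (ma.ˈli) (kro:.ˈku) ro.
Foot heads: 2, 4, 6.
Primary stress on the leftmost head = syllable 2.
Secondary stress on 4, 6: gro:.ˈna:.ma.ˌli.kro:.ˌku.ro.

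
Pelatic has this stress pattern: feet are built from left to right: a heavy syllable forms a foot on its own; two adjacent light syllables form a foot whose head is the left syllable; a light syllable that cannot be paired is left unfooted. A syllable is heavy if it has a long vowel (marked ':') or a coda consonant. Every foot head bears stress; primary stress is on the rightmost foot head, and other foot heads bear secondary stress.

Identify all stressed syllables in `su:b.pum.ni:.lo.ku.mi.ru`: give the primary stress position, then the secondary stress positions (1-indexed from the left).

Weights: 1 su:b H, 2 pum H, 3 ni: H, 4 lo L, 5 ku L, 6 mi L, 7 ru L.
Parse left to right (heavy = foot alone; LL = one foot; stranded L unfooted): (ˈsu:b) (ˈpum) (ˈni:) (ˈlo.ku) (ˈmi.ru).
Foot heads: 1, 2, 3, 4, 6.
Primary stress on the rightmost head = syllable 6.
Secondary stress on 1, 2, 3, 4: ˌsu:b.ˌpum.ˌni:.ˌlo.ku.ˈmi.ru.

primary 6, secondary 1, 2, 3, 4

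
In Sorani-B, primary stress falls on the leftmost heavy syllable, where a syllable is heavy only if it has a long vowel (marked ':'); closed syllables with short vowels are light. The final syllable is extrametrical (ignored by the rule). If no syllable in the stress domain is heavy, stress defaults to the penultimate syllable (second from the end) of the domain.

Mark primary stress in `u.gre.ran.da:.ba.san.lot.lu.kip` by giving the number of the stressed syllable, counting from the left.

4

The final syllable (9, kip) is extrametrical; the stress domain is syllables 1–8.
Weights: 1 u L, 2 gre L, 3 ran L, 4 da: H, 5 ba L, 6 san L, 7 lot L, 8 lu L.
Heavy syllables in the domain: 4. The leftmost is syllable 4 (da:).
Primary stress: syllable 4 → u.gre.ran.ˈda:.ba.san.lot.lu.kip.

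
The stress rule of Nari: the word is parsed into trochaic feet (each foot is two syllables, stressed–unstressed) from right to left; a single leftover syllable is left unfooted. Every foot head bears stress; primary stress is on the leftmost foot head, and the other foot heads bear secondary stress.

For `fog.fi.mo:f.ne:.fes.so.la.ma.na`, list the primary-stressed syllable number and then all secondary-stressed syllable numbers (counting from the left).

Parse right to left into trochaic (ˈσσ) feet: fog (ˈfi.mo:f) (ˈne:.fes) (ˈso.la) (ˈma.na). Syllable 1 is left unfooted.
Foot heads (stressed positions): 2, 4, 6, 8.
End Rule Leftmost: primary stress on the leftmost head = syllable 2.
Secondary stress on 4, 6, 8: fog.ˈfi.mo:f.ˌne:.fes.ˌso.la.ˌma.na.

primary 2, secondary 4, 6, 8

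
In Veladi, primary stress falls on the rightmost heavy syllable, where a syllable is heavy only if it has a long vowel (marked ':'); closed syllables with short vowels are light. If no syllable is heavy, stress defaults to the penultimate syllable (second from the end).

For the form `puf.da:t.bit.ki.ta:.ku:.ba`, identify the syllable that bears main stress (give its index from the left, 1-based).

6

Weights: 1 puf L, 2 da:t H, 3 bit L, 4 ki L, 5 ta: H, 6 ku: H, 7 ba L.
Heavy syllables in the domain: 2, 5, 6. The rightmost is syllable 6 (ku:).
Primary stress: syllable 6 → puf.da:t.bit.ki.ta:.ˈku:.ba.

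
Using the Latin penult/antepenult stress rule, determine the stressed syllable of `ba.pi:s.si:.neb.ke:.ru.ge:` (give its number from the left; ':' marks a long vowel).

Classical Latin: stress the penult if heavy (long vowel or closed), else the antepenult.
Weights: 5 ke: H, 6 ru L, 7 ge: H.
The penult (syllable 6, ru) is light, so stress falls on the antepenult (syllable 5, ke:).
Stress on syllable 5: ba.pi:s.si:.neb.ˈke:.ru.ge:.

5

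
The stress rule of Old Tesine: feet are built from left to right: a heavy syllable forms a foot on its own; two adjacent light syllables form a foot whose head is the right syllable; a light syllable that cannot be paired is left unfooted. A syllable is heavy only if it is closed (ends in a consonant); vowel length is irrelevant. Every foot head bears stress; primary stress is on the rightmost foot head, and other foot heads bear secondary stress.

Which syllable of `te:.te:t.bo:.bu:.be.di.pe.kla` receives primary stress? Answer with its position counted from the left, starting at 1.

Weights: 1 te: L, 2 te:t H, 3 bo: L, 4 bu: L, 5 be L, 6 di L, 7 pe L, 8 kla L.
Parse left to right (heavy = foot alone; LL = one foot; stranded L unfooted): te: (ˈte:t) (bo:.ˈbu:) (be.ˈdi) (pe.ˈkla).
Foot heads: 2, 4, 6, 8.
Primary stress on the rightmost head = syllable 8.
Primary stress: syllable 8 → te:.te:t.bo:.bu:.be.di.pe.ˈkla.

8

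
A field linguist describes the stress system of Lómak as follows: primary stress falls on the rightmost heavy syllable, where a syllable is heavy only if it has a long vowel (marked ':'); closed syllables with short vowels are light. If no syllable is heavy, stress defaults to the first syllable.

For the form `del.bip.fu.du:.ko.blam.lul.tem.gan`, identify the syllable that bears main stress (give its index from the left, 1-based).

4

Weights: 1 del L, 2 bip L, 3 fu L, 4 du: H, 5 ko L, 6 blam L, 7 lul L, 8 tem L, 9 gan L.
Heavy syllables in the domain: 4. The rightmost is syllable 4 (du:).
Primary stress: syllable 4 → del.bip.fu.ˈdu:.ko.blam.lul.tem.gan.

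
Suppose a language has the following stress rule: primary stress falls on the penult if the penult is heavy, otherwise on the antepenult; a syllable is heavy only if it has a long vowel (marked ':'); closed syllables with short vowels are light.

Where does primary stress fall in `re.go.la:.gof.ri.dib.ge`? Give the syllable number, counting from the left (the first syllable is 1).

Weights: 5 ri L, 6 dib L, 7 ge L.
The penult (syllable 6, dib) is light, so stress falls on the antepenult (syllable 5, ri).
Primary stress: syllable 5 → re.go.la:.gof.ˈri.dib.ge.

5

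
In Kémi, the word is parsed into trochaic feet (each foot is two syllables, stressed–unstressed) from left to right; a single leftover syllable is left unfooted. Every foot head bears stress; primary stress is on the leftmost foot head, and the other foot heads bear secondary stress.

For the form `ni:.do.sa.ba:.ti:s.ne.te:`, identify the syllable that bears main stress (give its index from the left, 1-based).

1

Parse left to right into trochaic (ˈσσ) feet: (ˈni:.do) (ˈsa.ba:) (ˈti:s.ne) te:. Syllable 7 is left unfooted.
Foot heads (stressed positions): 1, 3, 5.
End Rule Leftmost: primary stress on the leftmost head = syllable 1.
Primary stress: syllable 1 → ˈni:.do.sa.ba:.ti:s.ne.te:.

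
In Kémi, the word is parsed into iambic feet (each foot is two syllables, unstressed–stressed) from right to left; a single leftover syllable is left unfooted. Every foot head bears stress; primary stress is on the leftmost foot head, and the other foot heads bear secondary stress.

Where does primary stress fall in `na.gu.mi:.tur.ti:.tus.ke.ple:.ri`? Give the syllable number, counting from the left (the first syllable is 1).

3

Parse right to left into iambic (σˈσ) feet: na (gu.ˈmi:) (tur.ˈti:) (tus.ˈke) (ple:.ˈri). Syllable 1 is left unfooted.
Foot heads (stressed positions): 3, 5, 7, 9.
End Rule Leftmost: primary stress on the leftmost head = syllable 3.
Primary stress: syllable 3 → na.gu.ˈmi:.tur.ti:.tus.ke.ple:.ri.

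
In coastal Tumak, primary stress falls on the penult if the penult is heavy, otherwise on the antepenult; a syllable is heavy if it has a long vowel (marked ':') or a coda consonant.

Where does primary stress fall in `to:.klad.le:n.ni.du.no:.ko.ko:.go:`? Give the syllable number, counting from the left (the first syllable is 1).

8

Weights: 7 ko L, 8 ko: H, 9 go: H.
The penult (syllable 8, ko:) is heavy, so it takes stress.
Primary stress: syllable 8 → to:.klad.le:n.ni.du.no:.ko.ˈko:.go:.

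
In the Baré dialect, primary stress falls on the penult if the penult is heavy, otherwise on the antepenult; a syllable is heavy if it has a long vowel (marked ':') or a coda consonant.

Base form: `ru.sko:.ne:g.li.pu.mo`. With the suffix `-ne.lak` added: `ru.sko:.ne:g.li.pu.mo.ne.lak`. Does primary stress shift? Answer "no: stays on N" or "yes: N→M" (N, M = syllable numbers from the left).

Base `ru.sko:.ne:g.li.pu.mo` (6 syllables):
  Weights: 4 li L, 5 pu L, 6 mo L.
  The penult (syllable 5, pu) is light, so stress falls on the antepenult (syllable 4, li).
  → primary stress on syllable 4.
Suffixed `ru.sko:.ne:g.li.pu.mo.ne.lak` (8 syllables):
  Weights: 6 mo L, 7 ne L, 8 lak H.
  The penult (syllable 7, ne) is light, so stress falls on the antepenult (syllable 6, mo).
  → primary stress on syllable 6.

yes: 4→6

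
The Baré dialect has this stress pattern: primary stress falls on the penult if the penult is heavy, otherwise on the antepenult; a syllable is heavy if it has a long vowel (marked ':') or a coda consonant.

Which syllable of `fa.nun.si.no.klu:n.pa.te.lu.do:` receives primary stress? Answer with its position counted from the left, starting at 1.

7

Weights: 7 te L, 8 lu L, 9 do: H.
The penult (syllable 8, lu) is light, so stress falls on the antepenult (syllable 7, te).
Primary stress: syllable 7 → fa.nun.si.no.klu:n.pa.ˈte.lu.do:.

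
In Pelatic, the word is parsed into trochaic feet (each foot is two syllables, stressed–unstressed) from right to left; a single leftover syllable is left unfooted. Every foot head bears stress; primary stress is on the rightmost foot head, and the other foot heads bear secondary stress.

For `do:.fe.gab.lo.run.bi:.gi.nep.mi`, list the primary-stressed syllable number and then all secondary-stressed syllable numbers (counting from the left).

Parse right to left into trochaic (ˈσσ) feet: do: (ˈfe.gab) (ˈlo.run) (ˈbi:.gi) (ˈnep.mi). Syllable 1 is left unfooted.
Foot heads (stressed positions): 2, 4, 6, 8.
End Rule Rightmost: primary stress on the rightmost head = syllable 8.
Secondary stress on 2, 4, 6: do:.ˌfe.gab.ˌlo.run.ˌbi:.gi.ˈnep.mi.

primary 8, secondary 2, 4, 6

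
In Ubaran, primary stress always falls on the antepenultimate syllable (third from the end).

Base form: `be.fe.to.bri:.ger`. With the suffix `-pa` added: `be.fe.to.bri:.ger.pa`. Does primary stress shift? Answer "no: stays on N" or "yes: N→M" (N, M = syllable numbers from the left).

yes: 3→4

Base `be.fe.to.bri:.ger` (5 syllables):
  The word has 5 syllables; the antepenultimate syllable (third from the end) is syllable 3 (to).
  → primary stress on syllable 3.
Suffixed `be.fe.to.bri:.ger.pa` (6 syllables):
  The word has 6 syllables; the antepenultimate syllable (third from the end) is syllable 4 (bri:).
  → primary stress on syllable 4.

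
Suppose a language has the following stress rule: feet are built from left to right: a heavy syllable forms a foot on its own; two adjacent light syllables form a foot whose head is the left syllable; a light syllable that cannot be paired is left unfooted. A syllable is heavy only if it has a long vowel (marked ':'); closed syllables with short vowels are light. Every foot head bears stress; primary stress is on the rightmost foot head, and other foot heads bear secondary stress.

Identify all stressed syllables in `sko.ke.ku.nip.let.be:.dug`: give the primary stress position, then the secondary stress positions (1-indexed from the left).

primary 6, secondary 1, 3

Weights: 1 sko L, 2 ke L, 3 ku L, 4 nip L, 5 let L, 6 be: H, 7 dug L.
Parse left to right (heavy = foot alone; LL = one foot; stranded L unfooted): (ˈsko.ke) (ˈku.nip) let (ˈbe:) dug.
Foot heads: 1, 3, 6.
Primary stress on the rightmost head = syllable 6.
Secondary stress on 1, 3: ˌsko.ke.ˌku.nip.let.ˈbe:.dug.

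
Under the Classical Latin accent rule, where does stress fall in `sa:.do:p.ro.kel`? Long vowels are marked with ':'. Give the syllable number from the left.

Classical Latin: stress the penult if heavy (long vowel or closed), else the antepenult.
Weights: 2 do:p H, 3 ro L, 4 kel H.
The penult (syllable 3, ro) is light, so stress falls on the antepenult (syllable 2, do:p).
Stress on syllable 2: sa:.ˈdo:p.ro.kel.

2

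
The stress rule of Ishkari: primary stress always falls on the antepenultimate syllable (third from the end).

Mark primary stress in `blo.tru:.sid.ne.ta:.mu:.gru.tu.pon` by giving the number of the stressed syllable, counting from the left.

7

The word has 9 syllables; the antepenultimate syllable (third from the end) is syllable 7 (gru).
Primary stress: syllable 7 → blo.tru:.sid.ne.ta:.mu:.ˈgru.tu.pon.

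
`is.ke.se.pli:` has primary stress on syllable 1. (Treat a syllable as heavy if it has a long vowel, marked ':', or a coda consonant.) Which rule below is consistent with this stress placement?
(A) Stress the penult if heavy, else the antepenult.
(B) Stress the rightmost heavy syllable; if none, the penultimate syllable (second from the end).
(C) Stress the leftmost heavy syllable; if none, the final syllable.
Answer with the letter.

C

Rule A → syllable 2 (observed: 1).
Rule B → syllable 4 (observed: 1).
Rule C → syllable 1 ✓.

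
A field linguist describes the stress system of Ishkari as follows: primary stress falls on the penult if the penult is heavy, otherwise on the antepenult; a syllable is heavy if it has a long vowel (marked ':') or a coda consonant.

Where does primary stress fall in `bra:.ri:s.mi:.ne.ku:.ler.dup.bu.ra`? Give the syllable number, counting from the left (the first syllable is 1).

Weights: 7 dup H, 8 bu L, 9 ra L.
The penult (syllable 8, bu) is light, so stress falls on the antepenult (syllable 7, dup).
Primary stress: syllable 7 → bra:.ri:s.mi:.ne.ku:.ler.ˈdup.bu.ra.

7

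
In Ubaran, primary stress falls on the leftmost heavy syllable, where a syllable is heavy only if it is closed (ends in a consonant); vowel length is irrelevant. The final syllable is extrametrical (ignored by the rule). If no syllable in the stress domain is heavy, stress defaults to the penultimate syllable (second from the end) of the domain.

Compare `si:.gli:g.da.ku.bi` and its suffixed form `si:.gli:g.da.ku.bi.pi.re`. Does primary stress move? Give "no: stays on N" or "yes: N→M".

no: stays on 2

Base `si:.gli:g.da.ku.bi` (5 syllables):
  The final syllable (5, bi) is extrametrical; the stress domain is syllables 1–4.
  Weights: 1 si: L, 2 gli:g H, 3 da L, 4 ku L.
  Heavy syllables in the domain: 2. The leftmost is syllable 2 (gli:g).
  → primary stress on syllable 2.
Suffixed `si:.gli:g.da.ku.bi.pi.re` (7 syllables):
  The final syllable (7, re) is extrametrical; the stress domain is syllables 1–6.
  Weights: 1 si: L, 2 gli:g H, 3 da L, 4 ku L, 5 bi L, 6 pi L.
  Heavy syllables in the domain: 2. The leftmost is syllable 2 (gli:g).
  → primary stress on syllable 2.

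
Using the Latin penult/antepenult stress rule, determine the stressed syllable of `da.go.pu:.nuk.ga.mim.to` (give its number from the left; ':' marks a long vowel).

6

Classical Latin: stress the penult if heavy (long vowel or closed), else the antepenult.
Weights: 5 ga L, 6 mim H, 7 to L.
The penult (syllable 6, mim) is heavy, so it takes stress.
Stress on syllable 6: da.go.pu:.nuk.ga.ˈmim.to.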